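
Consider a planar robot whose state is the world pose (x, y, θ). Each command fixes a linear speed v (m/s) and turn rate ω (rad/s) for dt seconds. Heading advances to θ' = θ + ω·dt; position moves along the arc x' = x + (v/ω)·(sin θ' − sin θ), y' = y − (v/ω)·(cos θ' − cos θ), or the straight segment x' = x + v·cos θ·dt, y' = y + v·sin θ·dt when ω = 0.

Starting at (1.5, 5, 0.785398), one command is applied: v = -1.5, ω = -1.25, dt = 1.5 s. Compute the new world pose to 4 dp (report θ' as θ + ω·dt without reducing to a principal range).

θ' = 0.7854 + -1.25·1.5 = -1.0896
R = v/ω = -1.5/-1.25 = 1.2000
x' = 1.5 + 1.2000·(sin -1.0896 − sin 0.7854) = -0.4123
y' = 5 − 1.2000·(cos -1.0896 − cos 0.7854) = 5.2931

(-0.4123, 5.2931, -1.0896)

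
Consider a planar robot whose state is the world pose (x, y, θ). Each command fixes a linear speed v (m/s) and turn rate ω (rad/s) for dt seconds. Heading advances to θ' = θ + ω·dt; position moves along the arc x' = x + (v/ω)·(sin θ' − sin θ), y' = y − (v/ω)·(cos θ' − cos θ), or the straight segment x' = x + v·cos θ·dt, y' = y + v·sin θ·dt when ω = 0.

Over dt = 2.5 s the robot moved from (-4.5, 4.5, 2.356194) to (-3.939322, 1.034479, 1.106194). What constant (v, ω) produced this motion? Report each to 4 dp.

v = -1.5000, ω = -0.5000

Δθ = 1.106194 − 2.356194 = -1.250000
ω = Δθ/dt = -1.250000/2.5 = -0.5000
R = −Δy/(cos θ' − cos θ) = 3.0000
v = R·ω = 3.0000·-0.5000 = -1.5000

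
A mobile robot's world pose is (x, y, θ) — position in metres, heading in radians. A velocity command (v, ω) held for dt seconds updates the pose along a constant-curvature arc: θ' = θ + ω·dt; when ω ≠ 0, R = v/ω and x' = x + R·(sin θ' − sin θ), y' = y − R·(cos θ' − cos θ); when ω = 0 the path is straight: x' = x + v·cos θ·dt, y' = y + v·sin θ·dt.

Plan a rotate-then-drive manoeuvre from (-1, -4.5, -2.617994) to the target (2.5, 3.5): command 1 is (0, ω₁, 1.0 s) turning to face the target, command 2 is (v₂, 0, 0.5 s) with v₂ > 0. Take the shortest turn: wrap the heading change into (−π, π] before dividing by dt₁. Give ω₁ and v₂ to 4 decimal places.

heading to target = atan2(3.5−-4.5, 2.5−-1) = 1.1584
Δθ = wrap(1.1584 − -2.6180) = -2.5068; ω₁ = Δθ/dt₁ = -2.5068
distance = √((2.5−-1)² + (3.5−-4.5)²) = 8.7321; v₂ = distance/dt₂ = 17.4642

ω₁ = -2.5068, v₂ = 17.4642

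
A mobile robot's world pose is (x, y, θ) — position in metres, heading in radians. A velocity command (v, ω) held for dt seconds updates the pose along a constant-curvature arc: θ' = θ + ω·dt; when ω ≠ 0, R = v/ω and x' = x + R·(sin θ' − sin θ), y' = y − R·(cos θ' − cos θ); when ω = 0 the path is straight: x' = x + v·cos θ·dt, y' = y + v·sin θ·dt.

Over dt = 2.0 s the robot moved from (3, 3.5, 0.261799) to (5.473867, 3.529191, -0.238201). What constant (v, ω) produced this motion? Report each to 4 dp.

v = 1.2500, ω = -0.2500

Δθ = -0.238201 − 0.261799 = -0.500000
ω = Δθ/dt = -0.500000/2.0 = -0.2500
R = Δx/(sin θ' − sin θ) = -5.0000
v = R·ω = -5.0000·-0.2500 = 1.2500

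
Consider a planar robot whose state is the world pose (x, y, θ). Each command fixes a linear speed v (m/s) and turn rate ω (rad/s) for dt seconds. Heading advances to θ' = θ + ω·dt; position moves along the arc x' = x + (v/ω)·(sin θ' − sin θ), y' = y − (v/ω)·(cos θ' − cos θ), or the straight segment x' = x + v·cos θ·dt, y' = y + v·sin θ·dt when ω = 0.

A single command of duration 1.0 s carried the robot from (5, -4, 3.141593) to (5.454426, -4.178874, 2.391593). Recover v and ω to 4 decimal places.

Δθ = 2.391593 − 3.141593 = -0.750000
ω = Δθ/dt = -0.750000/1.0 = -0.7500
R = Δx/(sin θ' − sin θ) = 0.6667
v = R·ω = 0.6667·-0.7500 = -0.5000

v = -0.5000, ω = -0.7500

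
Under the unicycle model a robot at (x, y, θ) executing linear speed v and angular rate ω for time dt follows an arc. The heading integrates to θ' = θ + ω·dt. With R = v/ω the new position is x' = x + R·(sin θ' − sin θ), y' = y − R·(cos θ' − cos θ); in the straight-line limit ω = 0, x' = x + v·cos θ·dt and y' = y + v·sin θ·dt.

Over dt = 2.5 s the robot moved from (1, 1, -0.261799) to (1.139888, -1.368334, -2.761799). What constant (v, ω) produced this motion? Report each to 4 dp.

v = 1.2500, ω = -1.0000

Δθ = -2.761799 − -0.261799 = -2.500000
ω = Δθ/dt = -2.500000/2.5 = -1.0000
R = −Δy/(cos θ' − cos θ) = -1.2500
v = R·ω = -1.2500·-1.0000 = 1.2500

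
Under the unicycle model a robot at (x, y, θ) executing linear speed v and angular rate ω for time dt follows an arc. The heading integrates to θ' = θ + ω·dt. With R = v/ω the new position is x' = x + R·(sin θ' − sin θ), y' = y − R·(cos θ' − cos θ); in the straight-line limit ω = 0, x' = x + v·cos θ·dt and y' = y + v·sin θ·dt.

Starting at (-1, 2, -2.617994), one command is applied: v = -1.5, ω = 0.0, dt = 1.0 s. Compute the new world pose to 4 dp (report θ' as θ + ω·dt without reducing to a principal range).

(0.2990, 2.7500, -2.6180)

θ' = -2.6180 + 0.0·1.0 = -2.6180
ω = 0 → straight: x' = -1 + -1.5·cos(-2.6180)·1.0 = 0.2990
y' = 2 + -1.5·sin(-2.6180)·1.0 = 2.7500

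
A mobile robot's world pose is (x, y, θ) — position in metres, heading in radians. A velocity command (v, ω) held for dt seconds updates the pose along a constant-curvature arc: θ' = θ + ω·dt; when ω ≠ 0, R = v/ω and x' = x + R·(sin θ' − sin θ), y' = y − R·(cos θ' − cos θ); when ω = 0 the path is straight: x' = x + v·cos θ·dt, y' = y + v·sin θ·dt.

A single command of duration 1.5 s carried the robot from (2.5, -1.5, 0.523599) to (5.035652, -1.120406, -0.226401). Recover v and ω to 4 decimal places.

Δθ = -0.226401 − 0.523599 = -0.750000
ω = Δθ/dt = -0.750000/1.5 = -0.5000
R = Δx/(sin θ' − sin θ) = -3.5000
v = R·ω = -3.5000·-0.5000 = 1.7500

v = 1.7500, ω = -0.5000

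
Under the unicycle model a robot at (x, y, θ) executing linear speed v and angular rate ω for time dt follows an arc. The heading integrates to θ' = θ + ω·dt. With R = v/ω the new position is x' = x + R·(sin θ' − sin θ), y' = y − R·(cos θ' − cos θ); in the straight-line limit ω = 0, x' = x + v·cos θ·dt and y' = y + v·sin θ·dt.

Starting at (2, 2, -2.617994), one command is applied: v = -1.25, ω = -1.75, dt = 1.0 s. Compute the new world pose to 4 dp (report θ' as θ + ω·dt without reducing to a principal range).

(3.0295, 1.6226, -4.3680)

θ' = -2.6180 + -1.75·1.0 = -4.3680
R = v/ω = -1.25/-1.75 = 0.7143
x' = 2 + 0.7143·(sin -4.3680 − sin -2.6180) = 3.0295
y' = 2 − 0.7143·(cos -4.3680 − cos -2.6180) = 1.6226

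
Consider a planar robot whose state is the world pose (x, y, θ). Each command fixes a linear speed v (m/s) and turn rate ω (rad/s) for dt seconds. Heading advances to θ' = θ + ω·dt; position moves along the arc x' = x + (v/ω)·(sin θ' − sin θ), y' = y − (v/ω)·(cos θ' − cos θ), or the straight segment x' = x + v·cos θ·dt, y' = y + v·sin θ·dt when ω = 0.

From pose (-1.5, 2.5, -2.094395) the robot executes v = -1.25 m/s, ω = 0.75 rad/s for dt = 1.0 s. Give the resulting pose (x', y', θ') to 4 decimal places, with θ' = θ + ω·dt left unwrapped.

(-1.3192, 3.7075, -1.3444)

θ' = -2.0944 + 0.75·1.0 = -1.3444
R = v/ω = -1.25/0.75 = -1.6667
x' = -1.5 + -1.6667·(sin -1.3444 − sin -2.0944) = -1.3192
y' = 2.5 − -1.6667·(cos -1.3444 − cos -2.0944) = 3.7075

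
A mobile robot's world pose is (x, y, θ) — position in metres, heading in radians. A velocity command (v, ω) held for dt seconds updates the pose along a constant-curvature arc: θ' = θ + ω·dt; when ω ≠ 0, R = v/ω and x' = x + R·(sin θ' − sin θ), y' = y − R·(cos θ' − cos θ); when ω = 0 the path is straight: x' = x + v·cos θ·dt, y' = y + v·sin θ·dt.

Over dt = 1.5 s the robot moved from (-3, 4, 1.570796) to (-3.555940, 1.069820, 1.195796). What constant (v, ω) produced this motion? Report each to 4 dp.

v = -2.0000, ω = -0.2500

Δθ = 1.195796 − 1.570796 = -0.375000
ω = Δθ/dt = -0.375000/1.5 = -0.2500
R = −Δy/(cos θ' − cos θ) = 8.0000
v = R·ω = 8.0000·-0.2500 = -2.0000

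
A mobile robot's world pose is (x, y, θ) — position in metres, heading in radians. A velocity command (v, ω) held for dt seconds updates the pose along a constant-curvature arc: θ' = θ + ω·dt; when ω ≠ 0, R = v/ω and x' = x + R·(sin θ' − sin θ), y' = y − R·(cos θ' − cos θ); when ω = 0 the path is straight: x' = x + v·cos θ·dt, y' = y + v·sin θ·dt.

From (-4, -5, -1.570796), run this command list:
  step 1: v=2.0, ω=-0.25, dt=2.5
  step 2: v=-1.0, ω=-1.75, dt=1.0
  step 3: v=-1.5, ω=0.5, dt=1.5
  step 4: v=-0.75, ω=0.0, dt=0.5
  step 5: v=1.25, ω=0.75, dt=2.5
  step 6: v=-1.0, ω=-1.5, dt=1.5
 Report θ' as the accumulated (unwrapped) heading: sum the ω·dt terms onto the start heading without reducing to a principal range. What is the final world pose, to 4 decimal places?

(-3.0463, -11.8590, -3.5708)

step 1: θ'=-2.1958 (R=-8.0000) → pose (-5.5123, -9.6808, -2.1958)
step 2: θ'=-3.9458 (R=0.5714) → pose (-4.6373, -9.6187, -3.9458)
step 3: θ'=-3.1958 (R=-3.0000) → pose (-2.6390, -10.5333, -3.1958)
step 4: θ'=-3.1958 (straight) → pose (-2.2645, -10.5536, -3.1958)
step 5: θ'=-1.3208 (R=1.6667) → pose (-3.9697, -12.6301, -1.3208)
step 6: θ'=-3.5708 (R=0.6667) → pose (-3.0463, -11.8590, -3.5708)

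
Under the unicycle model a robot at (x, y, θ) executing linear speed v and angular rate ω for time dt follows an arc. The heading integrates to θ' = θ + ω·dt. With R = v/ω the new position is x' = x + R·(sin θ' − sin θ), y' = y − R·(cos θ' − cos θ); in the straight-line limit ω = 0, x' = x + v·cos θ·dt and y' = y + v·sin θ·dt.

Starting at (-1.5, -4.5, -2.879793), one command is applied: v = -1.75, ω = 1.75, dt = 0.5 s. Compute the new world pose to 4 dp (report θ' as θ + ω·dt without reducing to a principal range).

θ' = -2.8798 + 1.75·0.5 = -2.0048
R = v/ω = -1.75/1.75 = -1.0000
x' = -1.5 + -1.0000·(sin -2.0048 − sin -2.8798) = -0.8515
y' = -4.5 − -1.0000·(cos -2.0048 − cos -2.8798) = -3.9546

(-0.8515, -3.9546, -2.0048)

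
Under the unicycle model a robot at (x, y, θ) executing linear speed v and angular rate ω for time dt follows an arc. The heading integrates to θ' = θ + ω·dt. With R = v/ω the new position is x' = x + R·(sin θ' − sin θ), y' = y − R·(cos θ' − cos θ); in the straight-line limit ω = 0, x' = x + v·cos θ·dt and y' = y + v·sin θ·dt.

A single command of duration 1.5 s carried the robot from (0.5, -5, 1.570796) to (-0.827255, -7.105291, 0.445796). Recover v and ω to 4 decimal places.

v = -1.7500, ω = -0.7500

Δθ = 0.445796 − 1.570796 = -1.125000
ω = Δθ/dt = -1.125000/1.5 = -0.7500
R = −Δy/(cos θ' − cos θ) = 2.3333
v = R·ω = 2.3333·-0.7500 = -1.7500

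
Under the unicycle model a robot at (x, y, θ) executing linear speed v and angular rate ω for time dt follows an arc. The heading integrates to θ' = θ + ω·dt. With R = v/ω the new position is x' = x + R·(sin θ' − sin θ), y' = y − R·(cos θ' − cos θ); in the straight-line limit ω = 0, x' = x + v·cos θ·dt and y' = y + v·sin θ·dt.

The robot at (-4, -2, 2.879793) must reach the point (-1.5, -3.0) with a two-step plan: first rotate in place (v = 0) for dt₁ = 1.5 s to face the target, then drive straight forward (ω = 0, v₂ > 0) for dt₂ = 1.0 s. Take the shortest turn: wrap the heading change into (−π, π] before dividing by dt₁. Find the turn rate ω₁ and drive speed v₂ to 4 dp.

heading to target = atan2(-3−-2, -1.5−-4) = -0.3805
Δθ = wrap(-0.3805 − 2.8798) = 3.0229; ω₁ = Δθ/dt₁ = 2.0153
distance = √((-1.5−-4)² + (-3−-2)²) = 2.6926; v₂ = distance/dt₂ = 2.6926

ω₁ = 2.0153, v₂ = 2.6926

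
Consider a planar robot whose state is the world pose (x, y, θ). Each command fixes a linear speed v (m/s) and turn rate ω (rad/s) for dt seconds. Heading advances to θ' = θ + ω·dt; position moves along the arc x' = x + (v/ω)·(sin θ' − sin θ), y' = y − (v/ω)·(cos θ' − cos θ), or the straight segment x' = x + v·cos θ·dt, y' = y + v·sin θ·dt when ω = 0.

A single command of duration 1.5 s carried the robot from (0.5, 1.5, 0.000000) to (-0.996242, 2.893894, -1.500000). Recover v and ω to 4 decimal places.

v = -1.5000, ω = -1.0000

Δθ = -1.500000 − 0.000000 = -1.500000
ω = Δθ/dt = -1.500000/1.5 = -1.0000
R = Δx/(sin θ' − sin θ) = 1.5000
v = R·ω = 1.5000·-1.0000 = -1.5000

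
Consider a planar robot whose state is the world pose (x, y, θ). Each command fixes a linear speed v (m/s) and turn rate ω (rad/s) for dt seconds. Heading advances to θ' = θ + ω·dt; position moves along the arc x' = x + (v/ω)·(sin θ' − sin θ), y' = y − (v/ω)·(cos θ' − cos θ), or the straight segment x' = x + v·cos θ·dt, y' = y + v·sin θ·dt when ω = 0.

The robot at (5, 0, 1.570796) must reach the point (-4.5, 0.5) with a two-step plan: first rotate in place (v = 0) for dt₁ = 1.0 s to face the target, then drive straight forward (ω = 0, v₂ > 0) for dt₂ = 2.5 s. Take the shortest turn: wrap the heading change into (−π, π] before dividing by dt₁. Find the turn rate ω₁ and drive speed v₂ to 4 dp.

ω₁ = 1.5182, v₂ = 3.8053

heading to target = atan2(0.5−0, -4.5−5) = 3.0890
Δθ = wrap(3.0890 − 1.5708) = 1.5182; ω₁ = Δθ/dt₁ = 1.5182
distance = √((-4.5−5)² + (0.5−0)²) = 9.5131; v₂ = distance/dt₂ = 3.8053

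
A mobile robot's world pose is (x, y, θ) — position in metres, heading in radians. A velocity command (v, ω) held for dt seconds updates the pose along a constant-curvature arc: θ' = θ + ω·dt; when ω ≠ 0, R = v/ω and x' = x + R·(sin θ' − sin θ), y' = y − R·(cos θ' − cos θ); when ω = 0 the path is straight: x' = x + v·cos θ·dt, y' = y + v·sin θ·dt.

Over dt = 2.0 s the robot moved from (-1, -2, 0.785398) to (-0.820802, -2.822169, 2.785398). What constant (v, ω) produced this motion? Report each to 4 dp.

Δθ = 2.785398 − 0.785398 = 2.000000
ω = Δθ/dt = 2.000000/2.0 = 1.0000
R = −Δy/(cos θ' − cos θ) = -0.5000
v = R·ω = -0.5000·1.0000 = -0.5000

v = -0.5000, ω = 1.0000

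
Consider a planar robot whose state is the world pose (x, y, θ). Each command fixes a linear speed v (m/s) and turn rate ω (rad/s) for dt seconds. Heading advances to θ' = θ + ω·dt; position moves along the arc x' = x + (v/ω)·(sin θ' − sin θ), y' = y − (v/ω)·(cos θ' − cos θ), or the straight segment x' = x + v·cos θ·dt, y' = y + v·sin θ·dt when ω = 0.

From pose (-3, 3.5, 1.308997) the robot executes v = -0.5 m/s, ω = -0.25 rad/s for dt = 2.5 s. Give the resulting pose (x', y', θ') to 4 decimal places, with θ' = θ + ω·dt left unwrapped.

θ' = 1.3090 + -0.25·2.5 = 0.6840
R = v/ω = -0.5/-0.25 = 2.0000
x' = -3 + 2.0000·(sin 0.6840 − sin 1.3090) = -3.6681
y' = 3.5 − 2.0000·(cos 0.6840 − cos 1.3090) = 2.4675

(-3.6681, 2.4675, 0.6840)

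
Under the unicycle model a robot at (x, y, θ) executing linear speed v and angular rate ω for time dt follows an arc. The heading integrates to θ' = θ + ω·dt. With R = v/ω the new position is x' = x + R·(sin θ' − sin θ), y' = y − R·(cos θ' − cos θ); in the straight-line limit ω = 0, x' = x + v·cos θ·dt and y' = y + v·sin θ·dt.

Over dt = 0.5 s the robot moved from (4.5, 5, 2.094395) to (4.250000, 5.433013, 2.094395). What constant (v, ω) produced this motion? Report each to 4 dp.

Δθ = 2.094395 − 2.094395 = 0.000000
ω = Δθ/dt = 0.000000/0.5 = 0.0000
ω = 0 → v = (Δx·cos θ + Δy·sin θ)/dt = 1.0000

v = 1.0000, ω = 0.0000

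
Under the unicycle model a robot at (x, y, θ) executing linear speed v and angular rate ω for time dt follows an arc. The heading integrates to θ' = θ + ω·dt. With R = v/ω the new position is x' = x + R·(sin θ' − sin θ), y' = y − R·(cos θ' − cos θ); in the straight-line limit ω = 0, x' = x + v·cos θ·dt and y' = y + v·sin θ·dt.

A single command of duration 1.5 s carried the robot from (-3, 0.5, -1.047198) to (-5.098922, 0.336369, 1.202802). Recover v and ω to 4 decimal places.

v = -1.7500, ω = 1.5000

Δθ = 1.202802 − -1.047198 = 2.250000
ω = Δθ/dt = 2.250000/1.5 = 1.5000
R = Δx/(sin θ' − sin θ) = -1.1667
v = R·ω = -1.1667·1.5000 = -1.7500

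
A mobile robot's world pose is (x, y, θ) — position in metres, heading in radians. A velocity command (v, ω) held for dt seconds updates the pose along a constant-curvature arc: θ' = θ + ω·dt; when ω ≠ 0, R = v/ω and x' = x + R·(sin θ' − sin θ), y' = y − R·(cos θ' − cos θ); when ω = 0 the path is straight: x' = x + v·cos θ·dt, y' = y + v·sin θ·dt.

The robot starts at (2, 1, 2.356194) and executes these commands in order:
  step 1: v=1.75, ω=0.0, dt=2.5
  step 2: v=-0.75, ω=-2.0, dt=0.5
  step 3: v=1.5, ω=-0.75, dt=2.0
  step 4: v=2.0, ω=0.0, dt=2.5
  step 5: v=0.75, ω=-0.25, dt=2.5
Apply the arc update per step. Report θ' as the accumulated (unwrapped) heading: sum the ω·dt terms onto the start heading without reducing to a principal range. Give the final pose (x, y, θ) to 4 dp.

(7.8527, 3.7726, -0.7688)

step 1: θ'=2.3562 (straight) → pose (-1.0936, 4.0936, 2.3562)
step 2: θ'=1.3562 (R=0.3750) → pose (-0.9924, 3.7486, 1.3562)
step 3: θ'=-0.1438 (R=-2.0000) → pose (1.2484, 5.3020, -0.1438)
step 4: θ'=-0.1438 (straight) → pose (6.1968, 4.5855, -0.1438)
step 5: θ'=-0.7688 (R=-3.0000) → pose (7.8527, 3.7726, -0.7688)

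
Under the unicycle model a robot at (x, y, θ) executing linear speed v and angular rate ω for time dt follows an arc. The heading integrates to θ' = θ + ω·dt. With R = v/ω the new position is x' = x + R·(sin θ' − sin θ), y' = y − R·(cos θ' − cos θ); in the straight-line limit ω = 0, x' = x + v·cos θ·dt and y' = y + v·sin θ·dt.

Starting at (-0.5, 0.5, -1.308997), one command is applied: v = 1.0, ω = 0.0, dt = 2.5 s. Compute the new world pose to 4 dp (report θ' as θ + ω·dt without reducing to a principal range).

θ' = -1.3090 + 0.0·2.5 = -1.3090
ω = 0 → straight: x' = -0.5 + 1.0·cos(-1.3090)·2.5 = 0.1470
y' = 0.5 + 1.0·sin(-1.3090)·2.5 = -1.9148

(0.1470, -1.9148, -1.3090)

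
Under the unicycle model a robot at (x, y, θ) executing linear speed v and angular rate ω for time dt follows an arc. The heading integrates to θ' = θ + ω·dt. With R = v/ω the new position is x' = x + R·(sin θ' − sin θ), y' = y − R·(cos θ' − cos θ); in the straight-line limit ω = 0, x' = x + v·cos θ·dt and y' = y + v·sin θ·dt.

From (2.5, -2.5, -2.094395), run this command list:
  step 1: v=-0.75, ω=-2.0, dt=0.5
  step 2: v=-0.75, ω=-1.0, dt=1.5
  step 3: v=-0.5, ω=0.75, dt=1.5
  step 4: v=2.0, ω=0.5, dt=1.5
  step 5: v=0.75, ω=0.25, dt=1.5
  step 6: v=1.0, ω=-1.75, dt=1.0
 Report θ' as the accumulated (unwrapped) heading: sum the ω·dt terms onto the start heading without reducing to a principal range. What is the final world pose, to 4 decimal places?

step 1: θ'=-3.0944 (R=0.3750) → pose (2.8071, -2.3129, -3.0944)
step 2: θ'=-4.5944 (R=0.7500) → pose (3.5872, -2.9738, -4.5944)
step 3: θ'=-3.4694 (R=-0.6667) → pose (4.0346, -3.5265, -3.4694)
step 4: θ'=-2.7194 (R=4.0000) → pose (1.1077, -3.6647, -2.7194)
step 5: θ'=-2.3444 (R=3.0000) → pose (0.1908, -4.3052, -2.3444)
step 6: θ'=-4.0944 (R=-0.5714) → pose (-0.6837, -4.2370, -4.0944)

(-0.6837, -4.2370, -4.0944)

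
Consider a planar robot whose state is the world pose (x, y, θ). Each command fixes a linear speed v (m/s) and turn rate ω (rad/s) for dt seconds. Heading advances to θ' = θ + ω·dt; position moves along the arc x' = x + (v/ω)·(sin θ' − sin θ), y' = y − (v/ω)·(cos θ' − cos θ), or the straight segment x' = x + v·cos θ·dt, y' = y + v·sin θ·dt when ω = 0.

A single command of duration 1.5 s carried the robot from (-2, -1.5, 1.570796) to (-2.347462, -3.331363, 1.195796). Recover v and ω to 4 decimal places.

v = -1.2500, ω = -0.2500

Δθ = 1.195796 − 1.570796 = -0.375000
ω = Δθ/dt = -0.375000/1.5 = -0.2500
R = −Δy/(cos θ' − cos θ) = 5.0000
v = R·ω = 5.0000·-0.2500 = -1.2500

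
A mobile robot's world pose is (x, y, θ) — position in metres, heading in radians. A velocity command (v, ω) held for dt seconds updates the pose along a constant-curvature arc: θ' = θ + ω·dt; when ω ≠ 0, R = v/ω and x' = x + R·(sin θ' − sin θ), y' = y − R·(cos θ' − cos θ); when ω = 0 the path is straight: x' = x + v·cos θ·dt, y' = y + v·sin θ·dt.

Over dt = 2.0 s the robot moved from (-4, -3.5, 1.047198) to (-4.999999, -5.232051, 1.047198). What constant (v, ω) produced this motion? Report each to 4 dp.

Δθ = 1.047198 − 1.047198 = 0.000000
ω = Δθ/dt = 0.000000/2.0 = 0.0000
ω = 0 → v = (Δx·cos θ + Δy·sin θ)/dt = -1.0000

v = -1.0000, ω = 0.0000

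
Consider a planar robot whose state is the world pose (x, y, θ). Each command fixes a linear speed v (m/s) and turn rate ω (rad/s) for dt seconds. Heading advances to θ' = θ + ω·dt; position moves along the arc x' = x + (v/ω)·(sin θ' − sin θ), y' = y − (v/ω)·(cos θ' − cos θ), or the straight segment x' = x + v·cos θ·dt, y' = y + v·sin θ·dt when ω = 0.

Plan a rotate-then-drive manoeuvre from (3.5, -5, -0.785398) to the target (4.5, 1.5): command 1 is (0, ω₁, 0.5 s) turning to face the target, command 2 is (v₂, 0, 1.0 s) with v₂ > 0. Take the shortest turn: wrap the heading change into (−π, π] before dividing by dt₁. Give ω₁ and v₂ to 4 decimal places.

ω₁ = 4.4071, v₂ = 6.5765

heading to target = atan2(1.5−-5, 4.5−3.5) = 1.4181
Δθ = wrap(1.4181 − -0.7854) = 2.2035; ω₁ = Δθ/dt₁ = 4.4071
distance = √((4.5−3.5)² + (1.5−-5)²) = 6.5765; v₂ = distance/dt₂ = 6.5765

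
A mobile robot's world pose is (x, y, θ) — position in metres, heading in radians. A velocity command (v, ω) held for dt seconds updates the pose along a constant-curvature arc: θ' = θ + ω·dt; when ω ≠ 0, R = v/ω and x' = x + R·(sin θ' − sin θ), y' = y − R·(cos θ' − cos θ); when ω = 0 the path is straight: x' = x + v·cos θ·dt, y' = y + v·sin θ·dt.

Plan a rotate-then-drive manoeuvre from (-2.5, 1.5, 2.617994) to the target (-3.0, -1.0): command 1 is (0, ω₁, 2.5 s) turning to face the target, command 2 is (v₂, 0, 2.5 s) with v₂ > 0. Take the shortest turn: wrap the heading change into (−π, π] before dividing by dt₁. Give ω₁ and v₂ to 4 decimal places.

ω₁ = 0.7588, v₂ = 1.0198

heading to target = atan2(-1−1.5, -3−-2.5) = -1.7682
Δθ = wrap(-1.7682 − 2.6180) = 1.8970; ω₁ = Δθ/dt₁ = 0.7588
distance = √((-3−-2.5)² + (-1−1.5)²) = 2.5495; v₂ = distance/dt₂ = 1.0198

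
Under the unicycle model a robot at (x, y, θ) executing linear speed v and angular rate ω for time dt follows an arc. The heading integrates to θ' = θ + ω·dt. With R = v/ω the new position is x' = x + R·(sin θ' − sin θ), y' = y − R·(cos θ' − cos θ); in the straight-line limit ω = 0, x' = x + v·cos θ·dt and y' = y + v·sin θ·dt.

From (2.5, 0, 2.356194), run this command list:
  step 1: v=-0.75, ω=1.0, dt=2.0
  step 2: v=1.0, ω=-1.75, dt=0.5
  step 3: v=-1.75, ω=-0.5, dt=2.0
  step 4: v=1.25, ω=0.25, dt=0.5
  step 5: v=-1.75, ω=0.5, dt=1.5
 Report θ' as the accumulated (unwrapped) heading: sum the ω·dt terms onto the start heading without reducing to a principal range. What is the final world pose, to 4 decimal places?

(8.7157, -0.6646, 3.3562)

step 1: θ'=4.3562 (R=-0.7500) → pose (3.7333, 0.2688, 4.3562)
step 2: θ'=3.4812 (R=-0.5714) → pose (3.3880, -0.0707, 3.4812)
step 3: θ'=2.4812 (R=3.5000) → pose (6.7009, -0.6067, 2.4812)
step 4: θ'=2.6062 (R=5.0000) → pose (6.1847, -0.2551, 2.6062)
step 5: θ'=3.3562 (R=-3.5000) → pose (8.7157, -0.6646, 3.3562)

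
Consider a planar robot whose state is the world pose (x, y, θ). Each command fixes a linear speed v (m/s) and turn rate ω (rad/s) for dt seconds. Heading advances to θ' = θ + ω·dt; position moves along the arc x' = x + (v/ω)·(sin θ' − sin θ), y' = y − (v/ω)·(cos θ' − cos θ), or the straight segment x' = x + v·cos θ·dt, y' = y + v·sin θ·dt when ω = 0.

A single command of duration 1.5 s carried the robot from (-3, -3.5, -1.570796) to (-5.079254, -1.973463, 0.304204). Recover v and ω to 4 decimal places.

v = -2.0000, ω = 1.2500

Δθ = 0.304204 − -1.570796 = 1.875000
ω = Δθ/dt = 1.875000/1.5 = 1.2500
R = Δx/(sin θ' − sin θ) = -1.6000
v = R·ω = -1.6000·1.2500 = -2.0000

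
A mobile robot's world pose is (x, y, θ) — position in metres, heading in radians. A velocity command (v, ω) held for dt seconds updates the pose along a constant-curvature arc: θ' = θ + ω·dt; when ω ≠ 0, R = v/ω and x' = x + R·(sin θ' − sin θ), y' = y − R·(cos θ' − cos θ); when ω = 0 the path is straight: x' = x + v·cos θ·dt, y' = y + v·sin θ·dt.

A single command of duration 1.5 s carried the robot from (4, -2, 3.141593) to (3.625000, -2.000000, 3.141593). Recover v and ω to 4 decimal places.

Δθ = 3.141593 − 3.141593 = 0.000000
ω = Δθ/dt = 0.000000/1.5 = 0.0000
ω = 0 → v = (Δx·cos θ + Δy·sin θ)/dt = 0.2500

v = 0.2500, ω = 0.0000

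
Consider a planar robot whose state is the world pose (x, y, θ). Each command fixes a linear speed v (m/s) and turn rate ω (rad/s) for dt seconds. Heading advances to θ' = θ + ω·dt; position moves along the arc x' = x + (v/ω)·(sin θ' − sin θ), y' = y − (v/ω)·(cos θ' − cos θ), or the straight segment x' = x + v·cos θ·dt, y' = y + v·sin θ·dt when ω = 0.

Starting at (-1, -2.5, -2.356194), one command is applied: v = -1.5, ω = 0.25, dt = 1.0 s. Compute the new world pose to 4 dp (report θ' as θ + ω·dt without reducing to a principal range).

θ' = -2.3562 + 0.25·1.0 = -2.1062
R = v/ω = -1.5/0.25 = -6.0000
x' = -1 + -6.0000·(sin -2.1062 − sin -2.3562) = -0.0822
y' = -2.5 − -6.0000·(cos -2.1062 − cos -2.3562) = -1.3185

(-0.0822, -1.3185, -2.1062)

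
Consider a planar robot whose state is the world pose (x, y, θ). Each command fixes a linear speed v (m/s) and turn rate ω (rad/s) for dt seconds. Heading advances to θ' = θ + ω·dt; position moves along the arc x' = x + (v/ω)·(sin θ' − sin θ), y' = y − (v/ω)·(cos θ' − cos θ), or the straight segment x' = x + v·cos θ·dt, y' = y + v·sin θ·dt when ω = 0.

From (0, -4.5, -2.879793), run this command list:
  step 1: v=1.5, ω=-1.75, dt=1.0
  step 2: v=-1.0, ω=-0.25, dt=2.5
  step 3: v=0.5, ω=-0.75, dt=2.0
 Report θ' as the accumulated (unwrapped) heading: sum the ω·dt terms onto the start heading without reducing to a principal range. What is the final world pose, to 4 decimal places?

step 1: θ'=-4.6298 (R=-0.8571) → pose (-1.0761, -3.7428, -4.6298)
step 2: θ'=-5.2548 (R=4.0000) → pose (-1.6365, -6.1376, -5.2548)
step 3: θ'=-6.7548 (R=-0.6667) → pose (-0.7627, -5.8878, -6.7548)

(-0.7627, -5.8878, -6.7548)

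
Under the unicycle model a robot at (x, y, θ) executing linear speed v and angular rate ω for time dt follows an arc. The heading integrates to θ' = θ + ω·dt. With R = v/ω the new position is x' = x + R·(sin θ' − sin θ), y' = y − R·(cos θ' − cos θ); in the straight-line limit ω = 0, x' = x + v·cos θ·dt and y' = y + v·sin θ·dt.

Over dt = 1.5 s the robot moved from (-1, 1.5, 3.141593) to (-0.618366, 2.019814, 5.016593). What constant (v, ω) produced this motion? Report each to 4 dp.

Δθ = 5.016593 − 3.141593 = 1.875000
ω = Δθ/dt = 1.875000/1.5 = 1.2500
R = −Δy/(cos θ' − cos θ) = -0.4000
v = R·ω = -0.4000·1.2500 = -0.5000

v = -0.5000, ω = 1.2500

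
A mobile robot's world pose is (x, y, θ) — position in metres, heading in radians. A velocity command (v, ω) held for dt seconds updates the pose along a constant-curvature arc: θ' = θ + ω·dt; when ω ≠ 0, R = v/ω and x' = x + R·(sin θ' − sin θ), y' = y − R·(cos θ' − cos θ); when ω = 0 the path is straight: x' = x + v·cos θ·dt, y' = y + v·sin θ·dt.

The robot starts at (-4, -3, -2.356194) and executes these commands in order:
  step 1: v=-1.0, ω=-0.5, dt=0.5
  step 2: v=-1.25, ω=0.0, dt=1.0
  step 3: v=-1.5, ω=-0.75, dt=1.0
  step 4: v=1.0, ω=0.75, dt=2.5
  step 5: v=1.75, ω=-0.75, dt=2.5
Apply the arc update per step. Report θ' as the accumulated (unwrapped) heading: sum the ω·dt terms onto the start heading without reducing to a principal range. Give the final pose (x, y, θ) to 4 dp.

(-5.5176, -5.7330, -3.3562)

step 1: θ'=-2.6062 (R=2.0000) → pose (-3.6062, -2.6941, -2.6062)
step 2: θ'=-2.6062 (straight) → pose (-2.5311, -2.0564, -2.6062)
step 3: θ'=-3.3562 (R=2.0000) → pose (-1.0848, -1.8224, -3.3562)
step 4: θ'=-1.4812 (R=1.3333) → pose (-2.6967, -3.2444, -1.4812)
step 5: θ'=-3.3562 (R=-2.3333) → pose (-5.5176, -5.7330, -3.3562)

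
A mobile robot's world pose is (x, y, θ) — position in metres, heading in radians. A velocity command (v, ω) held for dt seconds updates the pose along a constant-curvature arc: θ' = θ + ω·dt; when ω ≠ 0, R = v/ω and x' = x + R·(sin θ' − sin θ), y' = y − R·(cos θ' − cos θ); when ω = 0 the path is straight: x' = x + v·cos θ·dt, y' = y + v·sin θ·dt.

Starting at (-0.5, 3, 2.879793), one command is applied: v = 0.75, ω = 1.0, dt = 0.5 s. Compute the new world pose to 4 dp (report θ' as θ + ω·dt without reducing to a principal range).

θ' = 2.8798 + 1.0·0.5 = 3.3798
R = v/ω = 0.75/1.0 = 0.7500
x' = -0.5 + 0.7500·(sin 3.3798 − sin 2.8798) = -0.8711
y' = 3 − 0.7500·(cos 3.3798 − cos 2.8798) = 3.0044

(-0.8711, 3.0044, 3.3798)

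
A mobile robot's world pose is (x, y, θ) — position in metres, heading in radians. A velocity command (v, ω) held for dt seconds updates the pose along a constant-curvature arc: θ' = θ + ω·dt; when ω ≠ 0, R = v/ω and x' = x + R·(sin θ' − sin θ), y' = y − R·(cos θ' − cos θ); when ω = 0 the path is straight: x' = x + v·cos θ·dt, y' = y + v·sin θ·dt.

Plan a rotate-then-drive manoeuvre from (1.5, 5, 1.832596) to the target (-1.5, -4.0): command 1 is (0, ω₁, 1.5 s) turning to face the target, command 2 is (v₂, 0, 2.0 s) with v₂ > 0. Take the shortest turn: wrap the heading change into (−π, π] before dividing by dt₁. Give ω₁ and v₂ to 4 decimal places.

heading to target = atan2(-4−5, -1.5−1.5) = -1.8925
Δθ = wrap(-1.8925 − 1.8326) = 2.5580; ω₁ = Δθ/dt₁ = 1.7054
distance = √((-1.5−1.5)² + (-4−5)²) = 9.4868; v₂ = distance/dt₂ = 4.7434

ω₁ = 1.7054, v₂ = 4.7434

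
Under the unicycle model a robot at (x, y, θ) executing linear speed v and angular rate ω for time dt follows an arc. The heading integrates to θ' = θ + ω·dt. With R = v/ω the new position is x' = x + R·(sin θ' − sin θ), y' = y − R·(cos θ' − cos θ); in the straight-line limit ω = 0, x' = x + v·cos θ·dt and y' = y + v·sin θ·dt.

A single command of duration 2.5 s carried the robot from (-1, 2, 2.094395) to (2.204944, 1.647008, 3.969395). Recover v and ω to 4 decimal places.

v = -1.5000, ω = 0.7500

Δθ = 3.969395 − 2.094395 = 1.875000
ω = Δθ/dt = 1.875000/2.5 = 0.7500
R = Δx/(sin θ' − sin θ) = -2.0000
v = R·ω = -2.0000·0.7500 = -1.5000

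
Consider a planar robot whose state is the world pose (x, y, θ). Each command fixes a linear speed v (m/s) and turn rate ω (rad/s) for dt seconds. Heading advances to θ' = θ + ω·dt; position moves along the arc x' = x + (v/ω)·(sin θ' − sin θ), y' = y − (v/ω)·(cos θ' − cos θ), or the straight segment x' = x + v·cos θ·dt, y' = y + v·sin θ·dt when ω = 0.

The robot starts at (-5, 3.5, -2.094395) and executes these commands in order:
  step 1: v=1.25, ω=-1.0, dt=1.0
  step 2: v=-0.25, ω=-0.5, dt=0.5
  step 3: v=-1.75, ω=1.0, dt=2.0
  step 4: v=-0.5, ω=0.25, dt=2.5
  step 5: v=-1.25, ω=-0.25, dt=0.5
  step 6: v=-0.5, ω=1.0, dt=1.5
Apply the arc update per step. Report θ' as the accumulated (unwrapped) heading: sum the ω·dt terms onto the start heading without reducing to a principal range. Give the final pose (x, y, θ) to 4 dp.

(-5.5943, 6.5335, 0.6556)

step 1: θ'=-3.0944 (R=-1.2500) → pose (-6.0236, 2.8764, -3.0944)
step 2: θ'=-3.3444 (R=0.5000) → pose (-5.8993, 2.8667, -3.3444)
step 3: θ'=-1.3444 (R=-1.7500) → pose (-3.8414, 4.9737, -1.3444)
step 4: θ'=-0.7194 (R=-2.0000) → pose (-4.4725, 6.0291, -0.7194)
step 5: θ'=-0.8444 (R=5.0000) → pose (-4.9157, 6.4692, -0.8444)
step 6: θ'=0.6556 (R=-0.5000) → pose (-5.5943, 6.5335, 0.6556)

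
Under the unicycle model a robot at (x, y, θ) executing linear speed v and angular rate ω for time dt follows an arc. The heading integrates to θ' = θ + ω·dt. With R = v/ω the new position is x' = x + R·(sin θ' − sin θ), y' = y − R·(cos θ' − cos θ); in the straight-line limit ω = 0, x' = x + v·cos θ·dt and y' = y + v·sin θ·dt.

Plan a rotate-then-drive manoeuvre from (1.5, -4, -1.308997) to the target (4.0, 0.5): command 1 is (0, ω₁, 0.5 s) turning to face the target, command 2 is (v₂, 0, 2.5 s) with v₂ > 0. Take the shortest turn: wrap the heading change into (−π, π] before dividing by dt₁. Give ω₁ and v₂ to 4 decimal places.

heading to target = atan2(0.5−-4, 4−1.5) = 1.0637
Δθ = wrap(1.0637 − -1.3090) = 2.3727; ω₁ = Δθ/dt₁ = 4.7454
distance = √((4−1.5)² + (0.5−-4)²) = 5.1478; v₂ = distance/dt₂ = 2.0591

ω₁ = 4.7454, v₂ = 2.0591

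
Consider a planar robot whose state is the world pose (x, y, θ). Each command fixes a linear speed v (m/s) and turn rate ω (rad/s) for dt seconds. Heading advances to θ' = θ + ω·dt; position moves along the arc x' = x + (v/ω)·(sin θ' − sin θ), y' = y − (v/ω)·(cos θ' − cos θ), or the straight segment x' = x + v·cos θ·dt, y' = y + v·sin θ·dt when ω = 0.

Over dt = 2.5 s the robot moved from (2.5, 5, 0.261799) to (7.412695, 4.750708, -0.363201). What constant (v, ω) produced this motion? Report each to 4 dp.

v = 2.0000, ω = -0.2500

Δθ = -0.363201 − 0.261799 = -0.625000
ω = Δθ/dt = -0.625000/2.5 = -0.2500
R = Δx/(sin θ' − sin θ) = -8.0000
v = R·ω = -8.0000·-0.2500 = 2.0000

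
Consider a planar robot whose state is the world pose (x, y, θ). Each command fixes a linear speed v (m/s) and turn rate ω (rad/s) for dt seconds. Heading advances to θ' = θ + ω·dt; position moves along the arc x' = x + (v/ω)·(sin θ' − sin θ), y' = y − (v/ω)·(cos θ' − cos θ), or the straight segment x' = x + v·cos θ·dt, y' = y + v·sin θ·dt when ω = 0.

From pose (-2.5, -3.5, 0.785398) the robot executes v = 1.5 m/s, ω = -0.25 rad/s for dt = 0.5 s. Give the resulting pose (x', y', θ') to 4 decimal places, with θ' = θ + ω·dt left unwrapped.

(-1.9379, -3.0042, 0.6604)

θ' = 0.7854 + -0.25·0.5 = 0.6604
R = v/ω = 1.5/-0.25 = -6.0000
x' = -2.5 + -6.0000·(sin 0.6604 − sin 0.7854) = -1.9379
y' = -3.5 − -6.0000·(cos 0.6604 − cos 0.7854) = -3.0042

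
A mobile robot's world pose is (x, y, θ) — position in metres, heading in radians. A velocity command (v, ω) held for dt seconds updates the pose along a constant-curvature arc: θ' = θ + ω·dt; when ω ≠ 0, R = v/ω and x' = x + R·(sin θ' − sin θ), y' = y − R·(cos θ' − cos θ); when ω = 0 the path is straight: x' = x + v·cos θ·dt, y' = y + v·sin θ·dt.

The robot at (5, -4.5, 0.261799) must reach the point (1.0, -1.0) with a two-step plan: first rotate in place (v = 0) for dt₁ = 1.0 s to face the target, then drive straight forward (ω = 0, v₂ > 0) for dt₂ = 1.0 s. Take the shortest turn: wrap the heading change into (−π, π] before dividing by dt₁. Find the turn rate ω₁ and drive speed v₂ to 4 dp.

heading to target = atan2(-1−-4.5, 1−5) = 2.4228
Δθ = wrap(2.4228 − 0.2618) = 2.1610; ω₁ = Δθ/dt₁ = 2.1610
distance = √((1−5)² + (-1−-4.5)²) = 5.3151; v₂ = distance/dt₂ = 5.3151

ω₁ = 2.1610, v₂ = 5.3151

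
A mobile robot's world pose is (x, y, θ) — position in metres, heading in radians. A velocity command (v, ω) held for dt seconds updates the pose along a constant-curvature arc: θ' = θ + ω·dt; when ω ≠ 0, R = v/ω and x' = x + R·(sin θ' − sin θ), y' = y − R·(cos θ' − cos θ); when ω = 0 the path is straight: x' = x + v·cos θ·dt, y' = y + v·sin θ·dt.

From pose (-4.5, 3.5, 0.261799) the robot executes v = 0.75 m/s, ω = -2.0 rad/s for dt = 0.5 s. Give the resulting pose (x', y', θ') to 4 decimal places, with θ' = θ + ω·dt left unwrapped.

(-4.1506, 3.4152, -0.7382)

θ' = 0.2618 + -2.0·0.5 = -0.7382
R = v/ω = 0.75/-2.0 = -0.3750
x' = -4.5 + -0.3750·(sin -0.7382 − sin 0.2618) = -4.1506
y' = 3.5 − -0.3750·(cos -0.7382 − cos 0.2618) = 3.4152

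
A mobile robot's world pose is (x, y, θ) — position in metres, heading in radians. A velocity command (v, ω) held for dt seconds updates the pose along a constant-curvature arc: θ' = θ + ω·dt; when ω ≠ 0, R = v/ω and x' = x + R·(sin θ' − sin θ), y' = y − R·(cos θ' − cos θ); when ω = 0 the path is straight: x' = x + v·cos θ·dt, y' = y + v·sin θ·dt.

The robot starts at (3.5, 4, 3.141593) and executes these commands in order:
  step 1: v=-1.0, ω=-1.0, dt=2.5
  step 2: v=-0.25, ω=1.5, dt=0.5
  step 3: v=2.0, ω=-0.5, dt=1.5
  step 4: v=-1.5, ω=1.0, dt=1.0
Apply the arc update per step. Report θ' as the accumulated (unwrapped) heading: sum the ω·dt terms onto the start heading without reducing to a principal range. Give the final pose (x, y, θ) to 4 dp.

step 1: θ'=0.6416 (R=1.0000) → pose (4.0985, 2.1989, 0.6416)
step 2: θ'=1.3916 (R=-0.1667) → pose (4.0342, 2.0950, 1.3916)
step 3: θ'=0.6416 (R=-4.0000) → pose (5.5763, 4.5866, 0.6416)
step 4: θ'=1.6416 (R=-1.5000) → pose (4.9777, 3.2788, 1.6416)

(4.9777, 3.2788, 1.6416)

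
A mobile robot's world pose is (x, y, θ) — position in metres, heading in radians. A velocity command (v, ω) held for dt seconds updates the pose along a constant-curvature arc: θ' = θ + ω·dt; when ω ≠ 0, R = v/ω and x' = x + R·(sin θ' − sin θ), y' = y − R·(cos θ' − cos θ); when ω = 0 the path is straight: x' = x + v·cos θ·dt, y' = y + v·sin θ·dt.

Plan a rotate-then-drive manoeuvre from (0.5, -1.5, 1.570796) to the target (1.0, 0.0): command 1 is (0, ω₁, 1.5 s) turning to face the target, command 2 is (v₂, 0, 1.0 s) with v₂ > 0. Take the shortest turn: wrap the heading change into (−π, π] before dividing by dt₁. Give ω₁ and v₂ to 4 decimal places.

ω₁ = -0.2145, v₂ = 1.5811

heading to target = atan2(0−-1.5, 1−0.5) = 1.2490
Δθ = wrap(1.2490 − 1.5708) = -0.3218; ω₁ = Δθ/dt₁ = -0.2145
distance = √((1−0.5)² + (0−-1.5)²) = 1.5811; v₂ = distance/dt₂ = 1.5811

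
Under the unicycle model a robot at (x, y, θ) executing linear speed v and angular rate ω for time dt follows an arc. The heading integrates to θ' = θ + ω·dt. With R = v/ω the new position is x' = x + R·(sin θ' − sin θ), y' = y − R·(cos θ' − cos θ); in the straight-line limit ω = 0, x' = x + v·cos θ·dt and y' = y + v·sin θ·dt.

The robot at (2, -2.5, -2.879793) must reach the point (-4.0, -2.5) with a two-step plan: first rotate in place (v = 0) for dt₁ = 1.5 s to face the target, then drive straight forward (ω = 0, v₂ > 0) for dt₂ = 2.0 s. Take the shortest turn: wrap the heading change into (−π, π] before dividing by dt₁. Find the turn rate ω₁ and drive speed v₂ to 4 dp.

heading to target = atan2(-2.5−-2.5, -4−2) = 3.1416
Δθ = wrap(3.1416 − -2.8798) = -0.2618; ω₁ = Δθ/dt₁ = -0.1745
distance = √((-4−2)² + (-2.5−-2.5)²) = 6.0000; v₂ = distance/dt₂ = 3.0000

ω₁ = -0.1745, v₂ = 3.0000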